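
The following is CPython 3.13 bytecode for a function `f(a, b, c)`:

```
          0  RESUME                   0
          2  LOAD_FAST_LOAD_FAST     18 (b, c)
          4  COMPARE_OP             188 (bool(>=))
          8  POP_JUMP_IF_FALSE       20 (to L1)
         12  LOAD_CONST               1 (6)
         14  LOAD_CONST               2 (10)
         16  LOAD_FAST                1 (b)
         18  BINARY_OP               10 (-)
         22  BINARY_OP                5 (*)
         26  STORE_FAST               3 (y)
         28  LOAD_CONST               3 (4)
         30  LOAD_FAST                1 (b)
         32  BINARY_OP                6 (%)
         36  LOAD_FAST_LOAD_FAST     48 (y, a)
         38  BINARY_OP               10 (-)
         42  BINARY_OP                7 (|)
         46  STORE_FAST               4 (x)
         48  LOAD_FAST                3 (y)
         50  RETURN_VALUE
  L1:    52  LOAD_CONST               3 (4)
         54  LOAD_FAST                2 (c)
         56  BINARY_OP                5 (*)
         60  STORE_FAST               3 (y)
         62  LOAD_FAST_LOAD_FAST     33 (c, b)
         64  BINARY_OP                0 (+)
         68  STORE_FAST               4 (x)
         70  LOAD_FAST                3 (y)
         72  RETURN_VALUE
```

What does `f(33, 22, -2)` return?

LOAD_FAST_LOAD_FAST b,c → push 22,-2. Stack: [22, -2]
COMPARE_OP bool(>=) → 22 vs -2 = True. Stack: [True]
POP_JUMP_IF_FALSE → pop True; no jump. Stack: []
LOAD_CONST → push 6. Stack: [6]
LOAD_CONST → push 10. Stack: [6, 10]
LOAD_FAST b → push 22. Stack: [6, 10, 22]
BINARY_OP - → 10 - 22 = -12. Stack: [6, -12]
BINARY_OP * → 6 * -12 = -72. Stack: [-72]
STORE_FAST y → y=-72. Stack: []
LOAD_CONST → push 4. Stack: [4]
LOAD_FAST b → push 22. Stack: [4, 22]
BINARY_OP % → 4 % 22 = 4. Stack: [4]
LOAD_FAST_LOAD_FAST y,a → push -72,33. Stack: [4, -72, 33]
BINARY_OP - → -72 - 33 = -105. Stack: [4, -105]
BINARY_OP | → 4 | -105 = -105. Stack: [-105]
STORE_FAST x → x=-105. Stack: []
LOAD_FAST y → push -72. Stack: [-72]
RETURN_VALUE → return -72.

-72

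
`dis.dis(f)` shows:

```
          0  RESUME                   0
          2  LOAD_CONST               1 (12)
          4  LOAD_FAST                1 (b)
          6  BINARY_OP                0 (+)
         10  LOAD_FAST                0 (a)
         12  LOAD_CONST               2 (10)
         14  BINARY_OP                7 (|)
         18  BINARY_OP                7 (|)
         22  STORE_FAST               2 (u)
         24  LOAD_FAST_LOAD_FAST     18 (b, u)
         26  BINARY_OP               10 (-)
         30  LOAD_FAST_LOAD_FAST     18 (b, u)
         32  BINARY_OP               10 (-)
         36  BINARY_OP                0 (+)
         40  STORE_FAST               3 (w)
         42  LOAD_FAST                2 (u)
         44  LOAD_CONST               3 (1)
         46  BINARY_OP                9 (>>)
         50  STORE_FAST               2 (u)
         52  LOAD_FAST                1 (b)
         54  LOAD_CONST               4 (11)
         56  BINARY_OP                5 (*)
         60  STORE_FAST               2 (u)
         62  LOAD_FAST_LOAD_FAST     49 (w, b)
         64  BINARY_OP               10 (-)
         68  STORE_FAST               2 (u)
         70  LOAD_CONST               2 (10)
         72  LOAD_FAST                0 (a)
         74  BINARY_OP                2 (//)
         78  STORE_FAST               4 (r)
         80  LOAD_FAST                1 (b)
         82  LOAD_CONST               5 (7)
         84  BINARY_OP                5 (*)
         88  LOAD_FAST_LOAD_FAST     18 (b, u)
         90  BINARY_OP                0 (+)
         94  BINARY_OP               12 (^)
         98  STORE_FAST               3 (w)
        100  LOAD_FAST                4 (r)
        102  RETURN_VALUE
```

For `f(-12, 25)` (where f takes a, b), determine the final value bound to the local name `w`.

LOAD_CONST → push 12. Stack: [12]
LOAD_FAST b → push 25. Stack: [12, 25]
BINARY_OP + → 12 + 25 = 37. Stack: [37]
LOAD_FAST a → push -12. Stack: [37, -12]
LOAD_CONST → push 10. Stack: [37, -12, 10]
BINARY_OP | → -12 | 10 = -2. Stack: [37, -2]
BINARY_OP | → 37 | -2 = -1. Stack: [-1]
STORE_FAST u → u=-1. Stack: []
LOAD_FAST_LOAD_FAST b,u → push 25,-1. Stack: [25, -1]
BINARY_OP - → 25 - -1 = 26. Stack: [26]
LOAD_FAST_LOAD_FAST b,u → push 25,-1. Stack: [26, 25, -1]
BINARY_OP - → 25 - -1 = 26. Stack: [26, 26]
BINARY_OP + → 26 + 26 = 52. Stack: [52]
STORE_FAST w → w=52. Stack: []
LOAD_FAST u → push -1. Stack: [-1]
LOAD_CONST → push 1. Stack: [-1, 1]
BINARY_OP >> → -1 >> 1 = -1. Stack: [-1]
STORE_FAST u → u=-1. Stack: []
LOAD_FAST b → push 25. Stack: [25]
LOAD_CONST → push 11. Stack: [25, 11]
BINARY_OP * → 25 * 11 = 275. Stack: [275]
STORE_FAST u → u=275. Stack: []
LOAD_FAST_LOAD_FAST w,b → push 52,25. Stack: [52, 25]
BINARY_OP - → 52 - 25 = 27. Stack: [27]
STORE_FAST u → u=27. Stack: []
LOAD_CONST → push 10. Stack: [10]
LOAD_FAST a → push -12. Stack: [10, -12]
BINARY_OP // → 10 // -12 = -1. Stack: [-1]
STORE_FAST r → r=-1. Stack: []
LOAD_FAST b → push 25. Stack: [25]
LOAD_CONST → push 7. Stack: [25, 7]
BINARY_OP * → 25 * 7 = 175. Stack: [175]
LOAD_FAST_LOAD_FAST b,u → push 25,27. Stack: [175, 25, 27]
BINARY_OP + → 25 + 27 = 52. Stack: [175, 52]
BINARY_OP ^ → 175 ^ 52 = 155. Stack: [155]
STORE_FAST w → w=155. Stack: []
LOAD_FAST r → push -1. Stack: [-1]
RETURN_VALUE → return -1.

155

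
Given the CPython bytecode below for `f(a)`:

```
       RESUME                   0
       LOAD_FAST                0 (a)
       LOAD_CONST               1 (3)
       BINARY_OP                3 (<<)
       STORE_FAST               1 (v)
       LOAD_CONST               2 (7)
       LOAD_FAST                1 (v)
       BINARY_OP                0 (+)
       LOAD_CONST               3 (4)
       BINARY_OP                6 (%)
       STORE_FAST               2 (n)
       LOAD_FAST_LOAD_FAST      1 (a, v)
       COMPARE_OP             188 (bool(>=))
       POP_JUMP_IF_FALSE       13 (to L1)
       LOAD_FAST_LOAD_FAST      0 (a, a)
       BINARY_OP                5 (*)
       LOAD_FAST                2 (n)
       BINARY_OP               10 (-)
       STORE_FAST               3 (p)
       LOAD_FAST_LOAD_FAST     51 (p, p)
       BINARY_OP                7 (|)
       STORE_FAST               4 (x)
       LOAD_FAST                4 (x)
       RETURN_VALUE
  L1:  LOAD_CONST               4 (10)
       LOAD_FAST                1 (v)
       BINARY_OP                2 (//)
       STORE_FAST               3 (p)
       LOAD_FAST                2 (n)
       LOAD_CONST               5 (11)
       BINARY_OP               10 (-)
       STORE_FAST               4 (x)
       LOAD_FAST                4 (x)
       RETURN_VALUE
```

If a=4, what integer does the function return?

LOAD_FAST a → push 4. Stack: [4]
LOAD_CONST → push 3. Stack: [4, 3]
BINARY_OP << → 4 << 3 = 32. Stack: [32]
STORE_FAST v → v=32. Stack: []
LOAD_CONST → push 7. Stack: [7]
LOAD_FAST v → push 32. Stack: [7, 32]
BINARY_OP + → 7 + 32 = 39. Stack: [39]
LOAD_CONST → push 4. Stack: [39, 4]
BINARY_OP % → 39 % 4 = 3. Stack: [3]
STORE_FAST n → n=3. Stack: []
LOAD_FAST_LOAD_FAST a,v → push 4,32. Stack: [4, 32]
COMPARE_OP bool(>=) → 4 vs 32 = False. Stack: [False]
POP_JUMP_IF_FALSE → pop False; jump. Stack: []
LOAD_CONST → push 10. Stack: [10]
LOAD_FAST v → push 32. Stack: [10, 32]
BINARY_OP // → 10 // 32 = 0. Stack: [0]
STORE_FAST p → p=0. Stack: []
LOAD_FAST n → push 3. Stack: [3]
LOAD_CONST → push 11. Stack: [3, 11]
BINARY_OP - → 3 - 11 = -8. Stack: [-8]
STORE_FAST x → x=-8. Stack: []
LOAD_FAST x → push -8. Stack: [-8]
RETURN_VALUE → return -8.

-8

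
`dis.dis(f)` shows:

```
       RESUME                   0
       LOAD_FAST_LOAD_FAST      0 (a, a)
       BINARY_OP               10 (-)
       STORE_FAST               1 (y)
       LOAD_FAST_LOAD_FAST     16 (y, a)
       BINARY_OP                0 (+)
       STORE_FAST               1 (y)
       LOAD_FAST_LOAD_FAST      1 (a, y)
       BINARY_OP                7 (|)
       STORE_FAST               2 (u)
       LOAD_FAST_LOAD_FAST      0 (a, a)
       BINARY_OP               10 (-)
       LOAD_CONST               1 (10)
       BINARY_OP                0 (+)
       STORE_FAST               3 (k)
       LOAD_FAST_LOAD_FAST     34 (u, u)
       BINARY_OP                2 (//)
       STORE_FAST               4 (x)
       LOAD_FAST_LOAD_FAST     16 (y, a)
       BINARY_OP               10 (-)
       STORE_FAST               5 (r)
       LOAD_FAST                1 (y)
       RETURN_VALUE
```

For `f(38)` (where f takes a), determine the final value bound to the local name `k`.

LOAD_FAST_LOAD_FAST a,a → push 38,38. Stack: [38, 38]
BINARY_OP - → 38 - 38 = 0. Stack: [0]
STORE_FAST y → y=0. Stack: []
LOAD_FAST_LOAD_FAST y,a → push 0,38. Stack: [0, 38]
BINARY_OP + → 0 + 38 = 38. Stack: [38]
STORE_FAST y → y=38. Stack: []
LOAD_FAST_LOAD_FAST a,y → push 38,38. Stack: [38, 38]
BINARY_OP | → 38 | 38 = 38. Stack: [38]
STORE_FAST u → u=38. Stack: []
LOAD_FAST_LOAD_FAST a,a → push 38,38. Stack: [38, 38]
BINARY_OP - → 38 - 38 = 0. Stack: [0]
LOAD_CONST → push 10. Stack: [0, 10]
BINARY_OP + → 0 + 10 = 10. Stack: [10]
STORE_FAST k → k=10. Stack: []
LOAD_FAST_LOAD_FAST u,u → push 38,38. Stack: [38, 38]
BINARY_OP // → 38 // 38 = 1. Stack: [1]
STORE_FAST x → x=1. Stack: []
LOAD_FAST_LOAD_FAST y,a → push 38,38. Stack: [38, 38]
BINARY_OP - → 38 - 38 = 0. Stack: [0]
STORE_FAST r → r=0. Stack: []
LOAD_FAST y → push 38. Stack: [38]
RETURN_VALUE → return 38.

10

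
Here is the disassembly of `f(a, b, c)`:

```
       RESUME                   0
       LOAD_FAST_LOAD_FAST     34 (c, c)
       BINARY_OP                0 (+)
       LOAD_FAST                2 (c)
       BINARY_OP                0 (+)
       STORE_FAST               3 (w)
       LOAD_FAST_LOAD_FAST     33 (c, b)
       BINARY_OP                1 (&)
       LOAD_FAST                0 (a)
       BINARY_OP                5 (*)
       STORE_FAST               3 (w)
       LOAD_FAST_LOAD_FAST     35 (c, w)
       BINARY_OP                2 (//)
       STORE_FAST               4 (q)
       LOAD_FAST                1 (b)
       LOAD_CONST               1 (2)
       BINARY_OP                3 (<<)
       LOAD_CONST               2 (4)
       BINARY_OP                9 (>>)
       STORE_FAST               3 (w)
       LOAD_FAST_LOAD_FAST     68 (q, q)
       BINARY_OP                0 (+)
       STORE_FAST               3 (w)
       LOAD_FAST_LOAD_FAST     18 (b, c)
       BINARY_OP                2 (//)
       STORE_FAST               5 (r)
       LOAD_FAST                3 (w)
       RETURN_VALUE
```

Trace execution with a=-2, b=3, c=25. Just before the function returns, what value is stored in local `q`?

LOAD_FAST_LOAD_FAST c,c → push 25,25. Stack: [25, 25]
BINARY_OP + → 25 + 25 = 50. Stack: [50]
LOAD_FAST c → push 25. Stack: [50, 25]
BINARY_OP + → 50 + 25 = 75. Stack: [75]
STORE_FAST w → w=75. Stack: []
LOAD_FAST_LOAD_FAST c,b → push 25,3. Stack: [25, 3]
BINARY_OP & → 25 & 3 = 1. Stack: [1]
LOAD_FAST a → push -2. Stack: [1, -2]
BINARY_OP * → 1 * -2 = -2. Stack: [-2]
STORE_FAST w → w=-2. Stack: []
LOAD_FAST_LOAD_FAST c,w → push 25,-2. Stack: [25, -2]
BINARY_OP // → 25 // -2 = -13. Stack: [-13]
STORE_FAST q → q=-13. Stack: []
LOAD_FAST b → push 3. Stack: [3]
LOAD_CONST → push 2. Stack: [3, 2]
BINARY_OP << → 3 << 2 = 12. Stack: [12]
LOAD_CONST → push 4. Stack: [12, 4]
BINARY_OP >> → 12 >> 4 = 0. Stack: [0]
STORE_FAST w → w=0. Stack: []
LOAD_FAST_LOAD_FAST q,q → push -13,-13. Stack: [-13, -13]
BINARY_OP + → -13 + -13 = -26. Stack: [-26]
STORE_FAST w → w=-26. Stack: []
LOAD_FAST_LOAD_FAST b,c → push 3,25. Stack: [3, 25]
BINARY_OP // → 3 // 25 = 0. Stack: [0]
STORE_FAST r → r=0. Stack: []
LOAD_FAST w → push -26. Stack: [-26]
RETURN_VALUE → return -26.

-13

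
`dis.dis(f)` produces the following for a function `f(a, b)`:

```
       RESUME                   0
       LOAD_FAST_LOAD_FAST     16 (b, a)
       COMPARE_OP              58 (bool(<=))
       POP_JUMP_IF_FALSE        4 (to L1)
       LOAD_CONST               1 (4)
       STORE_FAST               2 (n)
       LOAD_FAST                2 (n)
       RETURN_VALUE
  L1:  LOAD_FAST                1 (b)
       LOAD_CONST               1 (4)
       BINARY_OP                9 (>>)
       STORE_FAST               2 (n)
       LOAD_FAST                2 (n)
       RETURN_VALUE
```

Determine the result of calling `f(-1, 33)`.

LOAD_FAST_LOAD_FAST b,a → push 33,-1. Stack: [33, -1]
COMPARE_OP bool(<=) → 33 vs -1 = False. Stack: [False]
POP_JUMP_IF_FALSE → pop False; jump. Stack: []
LOAD_FAST b → push 33. Stack: [33]
LOAD_CONST → push 4. Stack: [33, 4]
BINARY_OP >> → 33 >> 4 = 2. Stack: [2]
STORE_FAST n → n=2. Stack: []
LOAD_FAST n → push 2. Stack: [2]
RETURN_VALUE → return 2.

2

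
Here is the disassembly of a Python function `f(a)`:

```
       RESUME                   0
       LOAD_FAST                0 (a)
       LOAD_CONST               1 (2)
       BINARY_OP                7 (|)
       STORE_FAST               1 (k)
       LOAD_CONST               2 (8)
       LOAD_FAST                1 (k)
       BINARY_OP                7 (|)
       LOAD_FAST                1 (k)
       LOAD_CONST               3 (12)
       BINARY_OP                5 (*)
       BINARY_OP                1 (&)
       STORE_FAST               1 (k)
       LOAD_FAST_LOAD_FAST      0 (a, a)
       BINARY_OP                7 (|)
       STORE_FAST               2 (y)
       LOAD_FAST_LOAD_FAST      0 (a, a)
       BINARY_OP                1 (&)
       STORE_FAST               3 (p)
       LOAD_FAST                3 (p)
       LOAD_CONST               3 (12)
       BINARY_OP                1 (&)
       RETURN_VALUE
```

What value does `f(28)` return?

12

LOAD_FAST a → push 28. Stack: [28]
LOAD_CONST → push 2. Stack: [28, 2]
BINARY_OP | → 28 | 2 = 30. Stack: [30]
STORE_FAST k → k=30. Stack: []
LOAD_CONST → push 8. Stack: [8]
LOAD_FAST k → push 30. Stack: [8, 30]
BINARY_OP | → 8 | 30 = 30. Stack: [30]
LOAD_FAST k → push 30. Stack: [30, 30]
LOAD_CONST → push 12. Stack: [30, 30, 12]
BINARY_OP * → 30 * 12 = 360. Stack: [30, 360]
BINARY_OP & → 30 & 360 = 8. Stack: [8]
STORE_FAST k → k=8. Stack: []
LOAD_FAST_LOAD_FAST a,a → push 28,28. Stack: [28, 28]
BINARY_OP | → 28 | 28 = 28. Stack: [28]
STORE_FAST y → y=28. Stack: []
LOAD_FAST_LOAD_FAST a,a → push 28,28. Stack: [28, 28]
BINARY_OP & → 28 & 28 = 28. Stack: [28]
STORE_FAST p → p=28. Stack: []
LOAD_FAST p → push 28. Stack: [28]
LOAD_CONST → push 12. Stack: [28, 12]
BINARY_OP & → 28 & 12 = 12. Stack: [12]
RETURN_VALUE → return 12.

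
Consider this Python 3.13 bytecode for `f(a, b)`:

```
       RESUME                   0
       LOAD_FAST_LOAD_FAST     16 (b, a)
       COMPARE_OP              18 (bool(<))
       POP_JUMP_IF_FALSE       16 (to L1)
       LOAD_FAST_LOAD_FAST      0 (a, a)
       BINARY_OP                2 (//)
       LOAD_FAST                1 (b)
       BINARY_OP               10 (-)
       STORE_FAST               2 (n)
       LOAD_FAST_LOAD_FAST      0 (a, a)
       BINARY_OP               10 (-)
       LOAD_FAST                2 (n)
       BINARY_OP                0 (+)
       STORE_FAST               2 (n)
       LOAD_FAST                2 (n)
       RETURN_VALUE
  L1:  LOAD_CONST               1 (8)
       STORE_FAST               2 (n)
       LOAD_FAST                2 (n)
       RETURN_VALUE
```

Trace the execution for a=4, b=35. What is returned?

LOAD_FAST_LOAD_FAST b,a → push 35,4. Stack: [35, 4]
COMPARE_OP bool(<) → 35 vs 4 = False. Stack: [False]
POP_JUMP_IF_FALSE → pop False; jump. Stack: []
LOAD_CONST → push 8. Stack: [8]
STORE_FAST n → n=8. Stack: []
LOAD_FAST n → push 8. Stack: [8]
RETURN_VALUE → return 8.

8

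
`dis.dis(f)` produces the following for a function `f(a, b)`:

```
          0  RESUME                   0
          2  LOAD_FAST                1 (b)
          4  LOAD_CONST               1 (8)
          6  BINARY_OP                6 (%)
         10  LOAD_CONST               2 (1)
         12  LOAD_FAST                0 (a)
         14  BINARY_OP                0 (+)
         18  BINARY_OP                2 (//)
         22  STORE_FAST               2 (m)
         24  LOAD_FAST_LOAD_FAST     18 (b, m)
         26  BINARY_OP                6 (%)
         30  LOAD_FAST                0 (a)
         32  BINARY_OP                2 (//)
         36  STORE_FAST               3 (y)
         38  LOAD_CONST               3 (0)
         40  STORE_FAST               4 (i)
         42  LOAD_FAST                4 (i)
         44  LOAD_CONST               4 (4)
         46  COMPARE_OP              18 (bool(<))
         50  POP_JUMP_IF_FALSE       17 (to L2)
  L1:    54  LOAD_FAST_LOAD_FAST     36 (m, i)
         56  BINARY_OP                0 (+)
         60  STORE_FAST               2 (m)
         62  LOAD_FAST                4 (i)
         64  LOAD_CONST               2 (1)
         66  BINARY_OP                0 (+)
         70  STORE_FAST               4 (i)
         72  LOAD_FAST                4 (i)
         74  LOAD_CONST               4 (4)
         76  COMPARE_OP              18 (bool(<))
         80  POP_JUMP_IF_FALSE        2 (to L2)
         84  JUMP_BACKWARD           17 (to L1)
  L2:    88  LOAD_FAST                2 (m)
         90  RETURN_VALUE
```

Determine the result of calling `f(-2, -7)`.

LOAD_FAST b → push -7. Stack: [-7]
LOAD_CONST → push 8. Stack: [-7, 8]
BINARY_OP % → -7 % 8 = 1. Stack: [1]
LOAD_CONST → push 1. Stack: [1, 1]
LOAD_FAST a → push -2. Stack: [1, 1, -2]
BINARY_OP + → 1 + -2 = -1. Stack: [1, -1]
BINARY_OP // → 1 // -1 = -1. Stack: [-1]
STORE_FAST m → m=-1. Stack: []
LOAD_FAST_LOAD_FAST b,m → push -7,-1. Stack: [-7, -1]
BINARY_OP % → -7 % -1 = 0. Stack: [0]
LOAD_FAST a → push -2. Stack: [0, -2]
BINARY_OP // → 0 // -2 = 0. Stack: [0]
STORE_FAST y → y=0. Stack: []
LOAD_CONST → push 0. Stack: [0]
STORE_FAST i → i=0. Stack: []
LOAD_FAST i → push 0. Stack: [0]
LOAD_CONST → push 4. Stack: [0, 4]
COMPARE_OP bool(<) → 0 vs 4 = True. Stack: [True]
POP_JUMP_IF_FALSE → pop True; no jump. Stack: []
LOAD_FAST_LOAD_FAST m,i → push -1,0. Stack: [-1, 0]
BINARY_OP + → -1 + 0 = -1. Stack: [-1]
STORE_FAST m → m=-1. Stack: []
LOAD_FAST i → push 0. Stack: [0]
LOAD_CONST → push 1. Stack: [0, 1]
BINARY_OP + → 0 + 1 = 1. Stack: [1]
STORE_FAST i → i=1. Stack: []
LOAD_FAST i → push 1. Stack: [1]
LOAD_CONST → push 4. Stack: [1, 4]
COMPARE_OP bool(<) → 1 vs 4 = True. Stack: [True]
POP_JUMP_IF_FALSE → pop True; no jump. Stack: []
LOAD_FAST_LOAD_FAST m,i → push -1,1. Stack: [-1, 1]
BINARY_OP + → -1 + 1 = 0. Stack: [0]
STORE_FAST m → m=0. Stack: []
LOAD_FAST i → push 1. Stack: [1]
LOAD_CONST → push 1. Stack: [1, 1]
BINARY_OP + → 1 + 1 = 2. Stack: [2]
STORE_FAST i → i=2. Stack: []
LOAD_FAST i → push 2. Stack: [2]
LOAD_CONST → push 4. Stack: [2, 4]
COMPARE_OP bool(<) → 2 vs 4 = True. Stack: [True]
POP_JUMP_IF_FALSE → pop True; no jump. Stack: []
LOAD_FAST_LOAD_FAST m,i → push 0,2. Stack: [0, 2]
BINARY_OP + → 0 + 2 = 2. Stack: [2]
STORE_FAST m → m=2. Stack: []
LOAD_FAST i → push 2. Stack: [2]
LOAD_CONST → push 1. Stack: [2, 1]
BINARY_OP + → 2 + 1 = 3. Stack: [3]
STORE_FAST i → i=3. Stack: []
LOAD_FAST i → push 3. Stack: [3]
LOAD_CONST → push 4. Stack: [3, 4]
COMPARE_OP bool(<) → 3 vs 4 = True. Stack: [True]
POP_JUMP_IF_FALSE → pop True; no jump. Stack: []
LOAD_FAST_LOAD_FAST m,i → push 2,3. Stack: [2, 3]
BINARY_OP + → 2 + 3 = 5. Stack: [5]
STORE_FAST m → m=5. Stack: []
LOAD_FAST i → push 3. Stack: [3]
LOAD_CONST → push 1. Stack: [3, 1]
BINARY_OP + → 3 + 1 = 4. Stack: [4]
STORE_FAST i → i=4. Stack: []
LOAD_FAST i → push 4. Stack: [4]
LOAD_CONST → push 4. Stack: [4, 4]
COMPARE_OP bool(<) → 4 vs 4 = False. Stack: [False]
POP_JUMP_IF_FALSE → pop False; jump. Stack: []
LOAD_FAST m → push 5. Stack: [5]
RETURN_VALUE → return 5.

5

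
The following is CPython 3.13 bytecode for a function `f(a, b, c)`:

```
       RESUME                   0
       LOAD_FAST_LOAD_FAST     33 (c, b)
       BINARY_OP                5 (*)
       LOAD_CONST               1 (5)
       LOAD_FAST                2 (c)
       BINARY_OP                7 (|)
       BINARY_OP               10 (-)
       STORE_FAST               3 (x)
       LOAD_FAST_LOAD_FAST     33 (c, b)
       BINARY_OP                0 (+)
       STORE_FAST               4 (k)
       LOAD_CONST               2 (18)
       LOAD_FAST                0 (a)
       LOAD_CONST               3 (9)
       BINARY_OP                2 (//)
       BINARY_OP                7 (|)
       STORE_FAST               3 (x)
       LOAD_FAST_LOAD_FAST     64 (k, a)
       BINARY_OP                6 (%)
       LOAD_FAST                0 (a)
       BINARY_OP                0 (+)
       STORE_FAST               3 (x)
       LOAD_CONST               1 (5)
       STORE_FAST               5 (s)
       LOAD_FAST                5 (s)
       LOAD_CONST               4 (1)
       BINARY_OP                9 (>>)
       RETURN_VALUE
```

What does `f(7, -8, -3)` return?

2

LOAD_FAST_LOAD_FAST c,b → push -3,-8. Stack: [-3, -8]
BINARY_OP * → -3 * -8 = 24. Stack: [24]
LOAD_CONST → push 5. Stack: [24, 5]
LOAD_FAST c → push -3. Stack: [24, 5, -3]
BINARY_OP | → 5 | -3 = -3. Stack: [24, -3]
BINARY_OP - → 24 - -3 = 27. Stack: [27]
STORE_FAST x → x=27. Stack: []
LOAD_FAST_LOAD_FAST c,b → push -3,-8. Stack: [-3, -8]
BINARY_OP + → -3 + -8 = -11. Stack: [-11]
STORE_FAST k → k=-11. Stack: []
LOAD_CONST → push 18. Stack: [18]
LOAD_FAST a → push 7. Stack: [18, 7]
LOAD_CONST → push 9. Stack: [18, 7, 9]
BINARY_OP // → 7 // 9 = 0. Stack: [18, 0]
BINARY_OP | → 18 | 0 = 18. Stack: [18]
STORE_FAST x → x=18. Stack: []
LOAD_FAST_LOAD_FAST k,a → push -11,7. Stack: [-11, 7]
BINARY_OP % → -11 % 7 = 3. Stack: [3]
LOAD_FAST a → push 7. Stack: [3, 7]
BINARY_OP + → 3 + 7 = 10. Stack: [10]
STORE_FAST x → x=10. Stack: []
LOAD_CONST → push 5. Stack: [5]
STORE_FAST s → s=5. Stack: []
LOAD_FAST s → push 5. Stack: [5]
LOAD_CONST → push 1. Stack: [5, 1]
BINARY_OP >> → 5 >> 1 = 2. Stack: [2]
RETURN_VALUE → return 2.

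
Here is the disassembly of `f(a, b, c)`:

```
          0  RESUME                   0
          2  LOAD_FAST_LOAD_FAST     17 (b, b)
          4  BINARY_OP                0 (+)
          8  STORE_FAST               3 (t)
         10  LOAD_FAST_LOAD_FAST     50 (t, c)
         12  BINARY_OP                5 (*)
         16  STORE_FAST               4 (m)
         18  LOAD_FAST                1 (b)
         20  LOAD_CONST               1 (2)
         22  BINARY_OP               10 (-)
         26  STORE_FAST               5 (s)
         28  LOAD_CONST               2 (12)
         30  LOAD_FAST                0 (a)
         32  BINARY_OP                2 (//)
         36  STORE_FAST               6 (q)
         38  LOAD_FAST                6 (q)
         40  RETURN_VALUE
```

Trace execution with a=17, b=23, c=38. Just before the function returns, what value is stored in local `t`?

LOAD_FAST_LOAD_FAST b,b → push 23,23. Stack: [23, 23]
BINARY_OP + → 23 + 23 = 46. Stack: [46]
STORE_FAST t → t=46. Stack: []
LOAD_FAST_LOAD_FAST t,c → push 46,38. Stack: [46, 38]
BINARY_OP * → 46 * 38 = 1748. Stack: [1748]
STORE_FAST m → m=1748. Stack: []
LOAD_FAST b → push 23. Stack: [23]
LOAD_CONST → push 2. Stack: [23, 2]
BINARY_OP - → 23 - 2 = 21. Stack: [21]
STORE_FAST s → s=21. Stack: []
LOAD_CONST → push 12. Stack: [12]
LOAD_FAST a → push 17. Stack: [12, 17]
BINARY_OP // → 12 // 17 = 0. Stack: [0]
STORE_FAST q → q=0. Stack: []
LOAD_FAST q → push 0. Stack: [0]
RETURN_VALUE → return 0.

46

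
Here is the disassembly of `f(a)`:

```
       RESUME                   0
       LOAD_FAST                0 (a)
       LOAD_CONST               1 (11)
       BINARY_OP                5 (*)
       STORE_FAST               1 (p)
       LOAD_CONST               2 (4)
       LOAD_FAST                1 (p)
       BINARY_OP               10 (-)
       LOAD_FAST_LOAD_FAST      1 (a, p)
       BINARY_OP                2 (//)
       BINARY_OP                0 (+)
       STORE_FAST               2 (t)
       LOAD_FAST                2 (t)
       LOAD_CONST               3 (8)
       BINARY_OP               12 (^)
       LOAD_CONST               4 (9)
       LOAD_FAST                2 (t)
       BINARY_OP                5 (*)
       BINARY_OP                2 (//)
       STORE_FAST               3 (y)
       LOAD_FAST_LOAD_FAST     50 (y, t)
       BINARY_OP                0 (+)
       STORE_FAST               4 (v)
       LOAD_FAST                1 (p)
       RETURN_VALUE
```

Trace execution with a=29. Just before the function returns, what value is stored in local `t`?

LOAD_FAST a → push 29. Stack: [29]
LOAD_CONST → push 11. Stack: [29, 11]
BINARY_OP * → 29 * 11 = 319. Stack: [319]
STORE_FAST p → p=319. Stack: []
LOAD_CONST → push 4. Stack: [4]
LOAD_FAST p → push 319. Stack: [4, 319]
BINARY_OP - → 4 - 319 = -315. Stack: [-315]
LOAD_FAST_LOAD_FAST a,p → push 29,319. Stack: [-315, 29, 319]
BINARY_OP // → 29 // 319 = 0. Stack: [-315, 0]
BINARY_OP + → -315 + 0 = -315. Stack: [-315]
STORE_FAST t → t=-315. Stack: []
LOAD_FAST t → push -315. Stack: [-315]
LOAD_CONST → push 8. Stack: [-315, 8]
BINARY_OP ^ → -315 ^ 8 = -307. Stack: [-307]
LOAD_CONST → push 9. Stack: [-307, 9]
LOAD_FAST t → push -315. Stack: [-307, 9, -315]
BINARY_OP * → 9 * -315 = -2835. Stack: [-307, -2835]
BINARY_OP // → -307 // -2835 = 0. Stack: [0]
STORE_FAST y → y=0. Stack: []
LOAD_FAST_LOAD_FAST y,t → push 0,-315. Stack: [0, -315]
BINARY_OP + → 0 + -315 = -315. Stack: [-315]
STORE_FAST v → v=-315. Stack: []
LOAD_FAST p → push 319. Stack: [319]
RETURN_VALUE → return 319.

-315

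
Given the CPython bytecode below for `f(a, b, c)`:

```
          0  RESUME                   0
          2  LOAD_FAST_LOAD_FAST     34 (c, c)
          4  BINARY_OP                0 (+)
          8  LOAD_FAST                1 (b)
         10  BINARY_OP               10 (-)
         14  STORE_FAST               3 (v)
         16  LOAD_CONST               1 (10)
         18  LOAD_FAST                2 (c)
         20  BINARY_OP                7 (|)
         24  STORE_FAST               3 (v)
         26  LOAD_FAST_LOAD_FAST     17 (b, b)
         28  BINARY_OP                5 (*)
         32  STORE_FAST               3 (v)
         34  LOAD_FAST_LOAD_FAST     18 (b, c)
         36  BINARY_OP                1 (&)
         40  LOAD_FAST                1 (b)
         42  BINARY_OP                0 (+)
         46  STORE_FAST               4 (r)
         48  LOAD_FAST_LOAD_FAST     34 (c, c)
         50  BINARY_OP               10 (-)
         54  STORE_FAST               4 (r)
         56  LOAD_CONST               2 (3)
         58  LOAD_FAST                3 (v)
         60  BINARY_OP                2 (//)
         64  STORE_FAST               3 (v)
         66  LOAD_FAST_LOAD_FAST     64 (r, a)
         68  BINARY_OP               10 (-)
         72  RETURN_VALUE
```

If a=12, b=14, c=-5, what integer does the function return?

-12

LOAD_FAST_LOAD_FAST c,c → push -5,-5. Stack: [-5, -5]
BINARY_OP + → -5 + -5 = -10. Stack: [-10]
LOAD_FAST b → push 14. Stack: [-10, 14]
BINARY_OP - → -10 - 14 = -24. Stack: [-24]
STORE_FAST v → v=-24. Stack: []
LOAD_CONST → push 10. Stack: [10]
LOAD_FAST c → push -5. Stack: [10, -5]
BINARY_OP | → 10 | -5 = -5. Stack: [-5]
STORE_FAST v → v=-5. Stack: []
LOAD_FAST_LOAD_FAST b,b → push 14,14. Stack: [14, 14]
BINARY_OP * → 14 * 14 = 196. Stack: [196]
STORE_FAST v → v=196. Stack: []
LOAD_FAST_LOAD_FAST b,c → push 14,-5. Stack: [14, -5]
BINARY_OP & → 14 & -5 = 10. Stack: [10]
LOAD_FAST b → push 14. Stack: [10, 14]
BINARY_OP + → 10 + 14 = 24. Stack: [24]
STORE_FAST r → r=24. Stack: []
LOAD_FAST_LOAD_FAST c,c → push -5,-5. Stack: [-5, -5]
BINARY_OP - → -5 - -5 = 0. Stack: [0]
STORE_FAST r → r=0. Stack: []
LOAD_CONST → push 3. Stack: [3]
LOAD_FAST v → push 196. Stack: [3, 196]
BINARY_OP // → 3 // 196 = 0. Stack: [0]
STORE_FAST v → v=0. Stack: []
LOAD_FAST_LOAD_FAST r,a → push 0,12. Stack: [0, 12]
BINARY_OP - → 0 - 12 = -12. Stack: [-12]
RETURN_VALUE → return -12.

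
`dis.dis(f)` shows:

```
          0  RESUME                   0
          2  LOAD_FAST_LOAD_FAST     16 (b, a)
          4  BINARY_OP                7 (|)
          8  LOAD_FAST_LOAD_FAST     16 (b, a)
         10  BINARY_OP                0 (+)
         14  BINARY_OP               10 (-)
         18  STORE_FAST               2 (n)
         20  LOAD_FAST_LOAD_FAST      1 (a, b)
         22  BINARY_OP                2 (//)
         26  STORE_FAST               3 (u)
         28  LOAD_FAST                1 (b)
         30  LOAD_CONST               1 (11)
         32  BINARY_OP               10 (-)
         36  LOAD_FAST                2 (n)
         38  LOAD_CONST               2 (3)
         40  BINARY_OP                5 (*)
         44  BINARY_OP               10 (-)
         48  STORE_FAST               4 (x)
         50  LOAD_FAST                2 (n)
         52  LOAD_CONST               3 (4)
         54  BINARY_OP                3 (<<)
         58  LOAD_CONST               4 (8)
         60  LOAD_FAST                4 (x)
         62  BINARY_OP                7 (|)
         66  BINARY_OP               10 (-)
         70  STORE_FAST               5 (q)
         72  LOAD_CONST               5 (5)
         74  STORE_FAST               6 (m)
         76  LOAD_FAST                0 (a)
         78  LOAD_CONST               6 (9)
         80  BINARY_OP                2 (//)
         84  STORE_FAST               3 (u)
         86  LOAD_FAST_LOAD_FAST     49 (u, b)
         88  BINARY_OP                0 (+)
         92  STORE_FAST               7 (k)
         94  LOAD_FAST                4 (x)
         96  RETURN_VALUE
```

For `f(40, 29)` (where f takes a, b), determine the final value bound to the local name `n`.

-8

LOAD_FAST_LOAD_FAST b,a → push 29,40. Stack: [29, 40]
BINARY_OP | → 29 | 40 = 61. Stack: [61]
LOAD_FAST_LOAD_FAST b,a → push 29,40. Stack: [61, 29, 40]
BINARY_OP + → 29 + 40 = 69. Stack: [61, 69]
BINARY_OP - → 61 - 69 = -8. Stack: [-8]
STORE_FAST n → n=-8. Stack: []
LOAD_FAST_LOAD_FAST a,b → push 40,29. Stack: [40, 29]
BINARY_OP // → 40 // 29 = 1. Stack: [1]
STORE_FAST u → u=1. Stack: []
LOAD_FAST b → push 29. Stack: [29]
LOAD_CONST → push 11. Stack: [29, 11]
BINARY_OP - → 29 - 11 = 18. Stack: [18]
LOAD_FAST n → push -8. Stack: [18, -8]
LOAD_CONST → push 3. Stack: [18, -8, 3]
BINARY_OP * → -8 * 3 = -24. Stack: [18, -24]
BINARY_OP - → 18 - -24 = 42. Stack: [42]
STORE_FAST x → x=42. Stack: []
LOAD_FAST n → push -8. Stack: [-8]
LOAD_CONST → push 4. Stack: [-8, 4]
BINARY_OP << → -8 << 4 = -128. Stack: [-128]
LOAD_CONST → push 8. Stack: [-128, 8]
LOAD_FAST x → push 42. Stack: [-128, 8, 42]
BINARY_OP | → 8 | 42 = 42. Stack: [-128, 42]
BINARY_OP - → -128 - 42 = -170. Stack: [-170]
STORE_FAST q → q=-170. Stack: []
LOAD_CONST → push 5. Stack: [5]
STORE_FAST m → m=5. Stack: []
LOAD_FAST a → push 40. Stack: [40]
LOAD_CONST → push 9. Stack: [40, 9]
BINARY_OP // → 40 // 9 = 4. Stack: [4]
STORE_FAST u → u=4. Stack: []
LOAD_FAST_LOAD_FAST u,b → push 4,29. Stack: [4, 29]
BINARY_OP + → 4 + 29 = 33. Stack: [33]
STORE_FAST k → k=33. Stack: []
LOAD_FAST x → push 42. Stack: [42]
RETURN_VALUE → return 42.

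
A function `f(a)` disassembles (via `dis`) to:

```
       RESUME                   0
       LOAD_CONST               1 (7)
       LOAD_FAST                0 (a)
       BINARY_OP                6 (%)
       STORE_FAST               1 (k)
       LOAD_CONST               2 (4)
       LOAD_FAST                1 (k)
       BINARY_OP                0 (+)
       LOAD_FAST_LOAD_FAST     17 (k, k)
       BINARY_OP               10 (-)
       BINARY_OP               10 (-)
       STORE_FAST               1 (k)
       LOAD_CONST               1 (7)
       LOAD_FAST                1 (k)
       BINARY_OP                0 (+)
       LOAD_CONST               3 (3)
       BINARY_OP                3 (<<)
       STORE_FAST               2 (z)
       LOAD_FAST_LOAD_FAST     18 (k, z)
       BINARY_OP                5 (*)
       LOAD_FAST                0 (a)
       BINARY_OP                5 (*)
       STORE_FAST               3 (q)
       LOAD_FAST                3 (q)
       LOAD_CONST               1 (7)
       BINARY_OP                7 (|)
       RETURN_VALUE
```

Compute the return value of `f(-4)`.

-953

LOAD_CONST → push 7. Stack: [7]
LOAD_FAST a → push -4. Stack: [7, -4]
BINARY_OP % → 7 % -4 = -1. Stack: [-1]
STORE_FAST k → k=-1. Stack: []
LOAD_CONST → push 4. Stack: [4]
LOAD_FAST k → push -1. Stack: [4, -1]
BINARY_OP + → 4 + -1 = 3. Stack: [3]
LOAD_FAST_LOAD_FAST k,k → push -1,-1. Stack: [3, -1, -1]
BINARY_OP - → -1 - -1 = 0. Stack: [3, 0]
BINARY_OP - → 3 - 0 = 3. Stack: [3]
STORE_FAST k → k=3. Stack: []
LOAD_CONST → push 7. Stack: [7]
LOAD_FAST k → push 3. Stack: [7, 3]
BINARY_OP + → 7 + 3 = 10. Stack: [10]
LOAD_CONST → push 3. Stack: [10, 3]
BINARY_OP << → 10 << 3 = 80. Stack: [80]
STORE_FAST z → z=80. Stack: []
LOAD_FAST_LOAD_FAST k,z → push 3,80. Stack: [3, 80]
BINARY_OP * → 3 * 80 = 240. Stack: [240]
LOAD_FAST a → push -4. Stack: [240, -4]
BINARY_OP * → 240 * -4 = -960. Stack: [-960]
STORE_FAST q → q=-960. Stack: []
LOAD_FAST q → push -960. Stack: [-960]
LOAD_CONST → push 7. Stack: [-960, 7]
BINARY_OP | → -960 | 7 = -953. Stack: [-953]
RETURN_VALUE → return -953.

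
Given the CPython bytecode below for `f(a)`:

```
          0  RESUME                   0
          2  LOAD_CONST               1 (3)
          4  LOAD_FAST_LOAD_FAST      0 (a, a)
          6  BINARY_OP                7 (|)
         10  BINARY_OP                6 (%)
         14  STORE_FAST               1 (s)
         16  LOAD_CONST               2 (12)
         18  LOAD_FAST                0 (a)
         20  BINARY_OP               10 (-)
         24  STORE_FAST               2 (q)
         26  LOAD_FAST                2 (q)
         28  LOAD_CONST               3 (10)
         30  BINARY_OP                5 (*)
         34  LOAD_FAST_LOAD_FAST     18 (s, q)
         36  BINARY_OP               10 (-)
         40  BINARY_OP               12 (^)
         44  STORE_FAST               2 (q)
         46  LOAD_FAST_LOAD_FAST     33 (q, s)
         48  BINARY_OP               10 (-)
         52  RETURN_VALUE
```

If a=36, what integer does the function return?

LOAD_CONST → push 3. Stack: [3]
LOAD_FAST_LOAD_FAST a,a → push 36,36. Stack: [3, 36, 36]
BINARY_OP | → 36 | 36 = 36. Stack: [3, 36]
BINARY_OP % → 3 % 36 = 3. Stack: [3]
STORE_FAST s → s=3. Stack: []
LOAD_CONST → push 12. Stack: [12]
LOAD_FAST a → push 36. Stack: [12, 36]
BINARY_OP - → 12 - 36 = -24. Stack: [-24]
STORE_FAST q → q=-24. Stack: []
LOAD_FAST q → push -24. Stack: [-24]
LOAD_CONST → push 10. Stack: [-24, 10]
BINARY_OP * → -24 * 10 = -240. Stack: [-240]
LOAD_FAST_LOAD_FAST s,q → push 3,-24. Stack: [-240, 3, -24]
BINARY_OP - → 3 - -24 = 27. Stack: [-240, 27]
BINARY_OP ^ → -240 ^ 27 = -245. Stack: [-245]
STORE_FAST q → q=-245. Stack: []
LOAD_FAST_LOAD_FAST q,s → push -245,3. Stack: [-245, 3]
BINARY_OP - → -245 - 3 = -248. Stack: [-248]
RETURN_VALUE → return -248.

-248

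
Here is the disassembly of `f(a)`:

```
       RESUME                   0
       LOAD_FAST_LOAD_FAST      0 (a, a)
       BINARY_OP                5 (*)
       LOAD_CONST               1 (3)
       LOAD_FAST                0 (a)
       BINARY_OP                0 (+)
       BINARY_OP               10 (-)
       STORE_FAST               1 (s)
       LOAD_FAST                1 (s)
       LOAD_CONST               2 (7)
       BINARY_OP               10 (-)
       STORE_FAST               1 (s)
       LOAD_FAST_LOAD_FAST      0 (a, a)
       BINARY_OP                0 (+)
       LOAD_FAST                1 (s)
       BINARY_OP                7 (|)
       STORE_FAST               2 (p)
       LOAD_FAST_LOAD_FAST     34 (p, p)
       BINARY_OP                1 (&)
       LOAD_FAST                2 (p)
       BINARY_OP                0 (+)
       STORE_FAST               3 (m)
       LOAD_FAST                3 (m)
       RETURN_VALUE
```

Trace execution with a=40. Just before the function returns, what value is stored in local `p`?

1630

LOAD_FAST_LOAD_FAST a,a → push 40,40. Stack: [40, 40]
BINARY_OP * → 40 * 40 = 1600. Stack: [1600]
LOAD_CONST → push 3. Stack: [1600, 3]
LOAD_FAST a → push 40. Stack: [1600, 3, 40]
BINARY_OP + → 3 + 40 = 43. Stack: [1600, 43]
BINARY_OP - → 1600 - 43 = 1557. Stack: [1557]
STORE_FAST s → s=1557. Stack: []
LOAD_FAST s → push 1557. Stack: [1557]
LOAD_CONST → push 7. Stack: [1557, 7]
BINARY_OP - → 1557 - 7 = 1550. Stack: [1550]
STORE_FAST s → s=1550. Stack: []
LOAD_FAST_LOAD_FAST a,a → push 40,40. Stack: [40, 40]
BINARY_OP + → 40 + 40 = 80. Stack: [80]
LOAD_FAST s → push 1550. Stack: [80, 1550]
BINARY_OP | → 80 | 1550 = 1630. Stack: [1630]
STORE_FAST p → p=1630. Stack: []
LOAD_FAST_LOAD_FAST p,p → push 1630,1630. Stack: [1630, 1630]
BINARY_OP & → 1630 & 1630 = 1630. Stack: [1630]
LOAD_FAST p → push 1630. Stack: [1630, 1630]
BINARY_OP + → 1630 + 1630 = 3260. Stack: [3260]
STORE_FAST m → m=3260. Stack: []
LOAD_FAST m → push 3260. Stack: [3260]
RETURN_VALUE → return 3260.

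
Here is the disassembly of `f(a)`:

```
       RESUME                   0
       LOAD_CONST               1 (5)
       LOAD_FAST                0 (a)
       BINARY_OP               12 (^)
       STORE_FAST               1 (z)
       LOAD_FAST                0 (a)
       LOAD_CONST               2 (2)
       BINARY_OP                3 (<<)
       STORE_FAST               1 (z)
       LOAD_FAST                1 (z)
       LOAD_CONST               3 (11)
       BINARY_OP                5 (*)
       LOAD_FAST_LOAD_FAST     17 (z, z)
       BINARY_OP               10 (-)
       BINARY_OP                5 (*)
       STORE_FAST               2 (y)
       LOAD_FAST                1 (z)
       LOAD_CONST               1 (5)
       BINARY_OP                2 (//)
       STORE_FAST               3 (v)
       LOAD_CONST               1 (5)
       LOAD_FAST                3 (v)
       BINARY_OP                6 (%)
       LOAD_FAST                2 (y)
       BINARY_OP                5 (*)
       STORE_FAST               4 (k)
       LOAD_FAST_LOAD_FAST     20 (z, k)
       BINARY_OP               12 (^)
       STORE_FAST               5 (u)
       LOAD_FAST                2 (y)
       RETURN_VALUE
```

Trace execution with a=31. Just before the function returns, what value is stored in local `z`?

LOAD_CONST → push 5. Stack: [5]
LOAD_FAST a → push 31. Stack: [5, 31]
BINARY_OP ^ → 5 ^ 31 = 26. Stack: [26]
STORE_FAST z → z=26. Stack: []
LOAD_FAST a → push 31. Stack: [31]
LOAD_CONST → push 2. Stack: [31, 2]
BINARY_OP << → 31 << 2 = 124. Stack: [124]
STORE_FAST z → z=124. Stack: []
LOAD_FAST z → push 124. Stack: [124]
LOAD_CONST → push 11. Stack: [124, 11]
BINARY_OP * → 124 * 11 = 1364. Stack: [1364]
LOAD_FAST_LOAD_FAST z,z → push 124,124. Stack: [1364, 124, 124]
BINARY_OP - → 124 - 124 = 0. Stack: [1364, 0]
BINARY_OP * → 1364 * 0 = 0. Stack: [0]
STORE_FAST y → y=0. Stack: []
LOAD_FAST z → push 124. Stack: [124]
LOAD_CONST → push 5. Stack: [124, 5]
BINARY_OP // → 124 // 5 = 24. Stack: [24]
STORE_FAST v → v=24. Stack: []
LOAD_CONST → push 5. Stack: [5]
LOAD_FAST v → push 24. Stack: [5, 24]
BINARY_OP % → 5 % 24 = 5. Stack: [5]
LOAD_FAST y → push 0. Stack: [5, 0]
BINARY_OP * → 5 * 0 = 0. Stack: [0]
STORE_FAST k → k=0. Stack: []
LOAD_FAST_LOAD_FAST z,k → push 124,0. Stack: [124, 0]
BINARY_OP ^ → 124 ^ 0 = 124. Stack: [124]
STORE_FAST u → u=124. Stack: []
LOAD_FAST y → push 0. Stack: [0]
RETURN_VALUE → return 0.

124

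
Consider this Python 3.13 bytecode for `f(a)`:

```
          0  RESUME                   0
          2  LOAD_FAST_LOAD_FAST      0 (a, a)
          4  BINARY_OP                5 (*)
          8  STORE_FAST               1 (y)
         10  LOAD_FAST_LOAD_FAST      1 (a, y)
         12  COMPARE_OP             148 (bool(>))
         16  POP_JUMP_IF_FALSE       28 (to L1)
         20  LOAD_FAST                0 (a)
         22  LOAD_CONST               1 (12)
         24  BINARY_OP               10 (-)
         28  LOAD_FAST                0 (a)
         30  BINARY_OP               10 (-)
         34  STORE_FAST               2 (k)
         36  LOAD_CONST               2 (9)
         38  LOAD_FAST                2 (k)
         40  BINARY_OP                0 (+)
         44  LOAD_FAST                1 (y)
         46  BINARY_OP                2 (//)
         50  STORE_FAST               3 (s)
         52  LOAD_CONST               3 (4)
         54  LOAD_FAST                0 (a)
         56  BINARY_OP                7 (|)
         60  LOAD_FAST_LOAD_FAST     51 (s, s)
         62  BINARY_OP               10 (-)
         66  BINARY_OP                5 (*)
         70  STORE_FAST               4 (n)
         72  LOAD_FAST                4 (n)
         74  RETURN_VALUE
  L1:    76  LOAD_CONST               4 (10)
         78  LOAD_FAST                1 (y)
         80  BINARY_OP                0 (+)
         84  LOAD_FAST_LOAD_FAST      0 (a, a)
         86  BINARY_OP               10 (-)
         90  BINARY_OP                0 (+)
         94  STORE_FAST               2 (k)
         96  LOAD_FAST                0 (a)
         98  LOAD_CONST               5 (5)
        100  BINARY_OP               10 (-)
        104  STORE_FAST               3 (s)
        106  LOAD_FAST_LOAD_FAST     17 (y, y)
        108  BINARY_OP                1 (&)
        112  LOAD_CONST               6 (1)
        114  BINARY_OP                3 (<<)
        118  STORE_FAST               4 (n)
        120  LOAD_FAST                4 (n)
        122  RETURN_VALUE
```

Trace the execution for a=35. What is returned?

LOAD_FAST_LOAD_FAST a,a → push 35,35. Stack: [35, 35]
BINARY_OP * → 35 * 35 = 1225. Stack: [1225]
STORE_FAST y → y=1225. Stack: []
LOAD_FAST_LOAD_FAST a,y → push 35,1225. Stack: [35, 1225]
COMPARE_OP bool(>) → 35 vs 1225 = False. Stack: [False]
POP_JUMP_IF_FALSE → pop False; jump. Stack: []
LOAD_CONST → push 10. Stack: [10]
LOAD_FAST y → push 1225. Stack: [10, 1225]
BINARY_OP + → 10 + 1225 = 1235. Stack: [1235]
LOAD_FAST_LOAD_FAST a,a → push 35,35. Stack: [1235, 35, 35]
BINARY_OP - → 35 - 35 = 0. Stack: [1235, 0]
BINARY_OP + → 1235 + 0 = 1235. Stack: [1235]
STORE_FAST k → k=1235. Stack: []
LOAD_FAST a → push 35. Stack: [35]
LOAD_CONST → push 5. Stack: [35, 5]
BINARY_OP - → 35 - 5 = 30. Stack: [30]
STORE_FAST s → s=30. Stack: []
LOAD_FAST_LOAD_FAST y,y → push 1225,1225. Stack: [1225, 1225]
BINARY_OP & → 1225 & 1225 = 1225. Stack: [1225]
LOAD_CONST → push 1. Stack: [1225, 1]
BINARY_OP << → 1225 << 1 = 2450. Stack: [2450]
STORE_FAST n → n=2450. Stack: []
LOAD_FAST n → push 2450. Stack: [2450]
RETURN_VALUE → return 2450.

2450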